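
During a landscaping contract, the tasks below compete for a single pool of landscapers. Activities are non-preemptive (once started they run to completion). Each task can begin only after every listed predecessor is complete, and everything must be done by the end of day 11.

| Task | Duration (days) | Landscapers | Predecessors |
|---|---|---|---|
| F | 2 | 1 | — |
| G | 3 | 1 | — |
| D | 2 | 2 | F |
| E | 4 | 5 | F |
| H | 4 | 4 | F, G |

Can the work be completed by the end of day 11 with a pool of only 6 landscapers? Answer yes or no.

Schedule F@1, G@1, D@3, E@8, H@4: d1:2  d2:2  d3:3  d4:6  d5:4  d6:4  d7:4  d8:5  d9:5  d10:5  d11:5 — peak 6 ≤ 6.

yes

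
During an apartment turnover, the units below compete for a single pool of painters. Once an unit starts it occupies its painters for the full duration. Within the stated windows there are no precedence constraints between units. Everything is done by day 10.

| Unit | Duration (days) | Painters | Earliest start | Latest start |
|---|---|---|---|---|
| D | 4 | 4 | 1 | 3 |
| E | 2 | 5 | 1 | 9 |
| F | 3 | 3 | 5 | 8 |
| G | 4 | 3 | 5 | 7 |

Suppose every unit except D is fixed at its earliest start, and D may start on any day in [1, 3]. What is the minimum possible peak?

9

D@1: d1:9  d2:9  d3:4  d4:4  d5:6  d6:6  d7:6  d8:3  d9:0  d10:0 → peak 9
D@2: d1:5  d2:9  d3:4  d4:4  d5:10  d6:6  d7:6  d8:3  d9:0  d10:0 → peak 10
D@3: d1:5  d2:5  d3:4  d4:4  d5:10  d6:10  d7:6  d8:3  d9:0  d10:0 → peak 10
Best is D@1, peak 9.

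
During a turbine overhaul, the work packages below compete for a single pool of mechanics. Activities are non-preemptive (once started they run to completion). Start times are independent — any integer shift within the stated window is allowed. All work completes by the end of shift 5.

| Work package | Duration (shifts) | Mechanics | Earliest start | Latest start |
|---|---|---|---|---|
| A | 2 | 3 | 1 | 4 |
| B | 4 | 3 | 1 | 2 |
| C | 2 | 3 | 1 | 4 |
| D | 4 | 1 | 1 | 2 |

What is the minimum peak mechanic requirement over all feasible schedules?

Early-start (A@1, B@1, C@1, D@1) gives peak 10: s1:10  s2:10  s3:4  s4:4  s5:0.
Shift C→3.
Schedule A@1, B@1, C@3, D@1: s1:7  s2:7  s3:7  s4:7  s5:0 — peak 7.

7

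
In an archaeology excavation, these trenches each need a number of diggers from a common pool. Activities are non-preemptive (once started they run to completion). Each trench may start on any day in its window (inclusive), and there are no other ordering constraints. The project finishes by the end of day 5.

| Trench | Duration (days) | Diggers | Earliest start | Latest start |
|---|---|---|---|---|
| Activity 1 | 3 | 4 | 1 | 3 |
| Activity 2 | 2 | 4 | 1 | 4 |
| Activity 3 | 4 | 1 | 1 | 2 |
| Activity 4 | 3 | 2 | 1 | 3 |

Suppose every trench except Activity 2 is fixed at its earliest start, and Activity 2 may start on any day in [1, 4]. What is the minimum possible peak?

7

Activity 2@1: d1:11  d2:11  d3:7  d4:1  d5:0 → peak 11
Activity 2@2: d1:7  d2:11  d3:11  d4:1  d5:0 → peak 11
Activity 2@3: d1:7  d2:7  d3:11  d4:5  d5:0 → peak 11
Activity 2@4: d1:7  d2:7  d3:7  d4:5  d5:4 → peak 7
Best is Activity 2@4, peak 7.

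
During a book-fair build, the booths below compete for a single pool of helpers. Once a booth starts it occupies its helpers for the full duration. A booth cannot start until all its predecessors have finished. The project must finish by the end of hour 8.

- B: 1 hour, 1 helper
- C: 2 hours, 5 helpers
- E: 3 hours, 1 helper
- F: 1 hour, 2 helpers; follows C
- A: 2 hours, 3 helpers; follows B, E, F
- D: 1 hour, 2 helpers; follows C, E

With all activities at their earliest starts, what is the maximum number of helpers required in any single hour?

7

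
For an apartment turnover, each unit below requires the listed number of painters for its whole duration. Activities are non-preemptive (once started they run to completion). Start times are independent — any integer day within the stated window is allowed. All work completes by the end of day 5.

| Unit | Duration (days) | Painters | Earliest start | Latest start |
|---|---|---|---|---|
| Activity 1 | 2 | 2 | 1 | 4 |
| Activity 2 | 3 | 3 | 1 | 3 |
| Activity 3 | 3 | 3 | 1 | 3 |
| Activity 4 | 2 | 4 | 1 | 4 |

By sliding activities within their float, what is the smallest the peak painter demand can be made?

Early-start (Activity 1@1, Activity 2@1, Activity 3@1, Activity 4@1) gives peak 12: d1:12  d2:12  d3:6  d4:0  d5:0.
Shift Activity 2→3, Activity 3→3.
Schedule Activity 1@1, Activity 2@3, Activity 3@3, Activity 4@1: d1:6  d2:6  d3:6  d4:6  d5:6 — peak 6.
Total painter-days = 30 over 5 days ⇒ peak ≥ ⌈30/5⌉ = 6, so 6 is optimal.

6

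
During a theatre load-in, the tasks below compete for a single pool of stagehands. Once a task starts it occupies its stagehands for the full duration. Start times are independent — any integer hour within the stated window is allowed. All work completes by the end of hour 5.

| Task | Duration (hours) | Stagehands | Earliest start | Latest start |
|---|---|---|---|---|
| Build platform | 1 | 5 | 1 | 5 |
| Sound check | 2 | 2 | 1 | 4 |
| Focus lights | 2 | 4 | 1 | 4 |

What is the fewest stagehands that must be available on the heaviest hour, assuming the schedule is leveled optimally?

5

Early-start (Build platform@1, Sound check@1, Focus lights@1) gives peak 11: h1:11  h2:6  h3:0  h4:0  h5:0.
Shift Sound check→2, Focus lights→4.
Schedule Build platform@1, Sound check@2, Focus lights@4: h1:5  h2:2  h3:2  h4:4  h5:4 — peak 5.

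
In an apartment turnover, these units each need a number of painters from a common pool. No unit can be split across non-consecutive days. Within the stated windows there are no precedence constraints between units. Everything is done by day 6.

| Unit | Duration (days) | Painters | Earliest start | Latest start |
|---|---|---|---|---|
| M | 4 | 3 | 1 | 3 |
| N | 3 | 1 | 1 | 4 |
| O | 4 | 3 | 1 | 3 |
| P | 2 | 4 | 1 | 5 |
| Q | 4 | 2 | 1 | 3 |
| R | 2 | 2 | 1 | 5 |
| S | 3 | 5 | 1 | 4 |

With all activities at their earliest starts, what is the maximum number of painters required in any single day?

20

Early-start schedule: M@1, N@1, O@1, P@1, Q@1, R@1, S@1.
Load per day: day 1: 20, day 2: 20, day 3: 14, day 4: 8, day 5: 0, day 6: 0.
Peak is 20.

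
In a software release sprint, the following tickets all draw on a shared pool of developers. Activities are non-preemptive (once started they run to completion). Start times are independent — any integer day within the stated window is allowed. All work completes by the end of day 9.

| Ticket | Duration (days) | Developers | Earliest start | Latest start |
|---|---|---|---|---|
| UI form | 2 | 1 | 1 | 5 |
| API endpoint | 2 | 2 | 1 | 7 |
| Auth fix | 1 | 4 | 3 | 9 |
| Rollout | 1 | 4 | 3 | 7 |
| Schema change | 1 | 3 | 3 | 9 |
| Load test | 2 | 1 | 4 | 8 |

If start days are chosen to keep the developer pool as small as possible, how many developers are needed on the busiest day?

Early-start (UI form@1, API endpoint@1, Auth fix@3, Rollout@3, Schema change@3, Load test@4) gives peak 11: d1:3  d2:3  d3:11  d4:1  d5:1  d6:0  d7:0  d8:0  d9:0.
Shift Rollout→4, Schema change→5, Load test→5.
Schedule UI form@1, API endpoint@1, Auth fix@3, Rollout@4, Schema change@5, Load test@5: d1:3  d2:3  d3:4  d4:4  d5:4  d6:1  d7:0  d8:0  d9:0 — peak 4.

4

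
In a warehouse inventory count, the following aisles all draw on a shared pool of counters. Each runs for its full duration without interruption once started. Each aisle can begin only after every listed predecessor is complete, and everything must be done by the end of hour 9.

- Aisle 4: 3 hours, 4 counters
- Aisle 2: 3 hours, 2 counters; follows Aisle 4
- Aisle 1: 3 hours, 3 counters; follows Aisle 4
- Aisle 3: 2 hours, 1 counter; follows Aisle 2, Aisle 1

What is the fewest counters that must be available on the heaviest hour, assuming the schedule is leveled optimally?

5

Schedule Aisle 4@1, Aisle 2@4, Aisle 1@4, Aisle 3@7: h1:4  h2:4  h3:4  h4:5  h5:5  h6:5  h7:1  h8:1  h9:0 — peak 5.
No arrangement of the 6 feasible schedules does better.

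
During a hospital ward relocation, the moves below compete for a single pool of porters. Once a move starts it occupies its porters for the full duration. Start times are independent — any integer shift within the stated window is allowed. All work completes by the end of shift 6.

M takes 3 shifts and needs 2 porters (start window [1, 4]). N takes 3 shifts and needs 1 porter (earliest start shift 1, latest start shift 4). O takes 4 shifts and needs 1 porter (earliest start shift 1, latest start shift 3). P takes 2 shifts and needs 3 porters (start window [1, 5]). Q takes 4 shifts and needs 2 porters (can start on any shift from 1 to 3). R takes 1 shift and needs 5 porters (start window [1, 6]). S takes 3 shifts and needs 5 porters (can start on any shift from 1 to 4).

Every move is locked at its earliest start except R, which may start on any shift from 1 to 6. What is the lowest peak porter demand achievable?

R@1: s1:19  s2:14  s3:11  s4:3  s5:0  s6:0 → peak 19
R@2: s1:14  s2:19  s3:11  s4:3  s5:0  s6:0 → peak 19
R@3: s1:14  s2:14  s3:16  s4:3  s5:0  s6:0 → peak 16
R@4: s1:14  s2:14  s3:11  s4:8  s5:0  s6:0 → peak 14
R@5: s1:14  s2:14  s3:11  s4:3  s5:5  s6:0 → peak 14
R@6: s1:14  s2:14  s3:11  s4:3  s5:0  s6:5 → peak 14
Best is R@4, peak 14.

14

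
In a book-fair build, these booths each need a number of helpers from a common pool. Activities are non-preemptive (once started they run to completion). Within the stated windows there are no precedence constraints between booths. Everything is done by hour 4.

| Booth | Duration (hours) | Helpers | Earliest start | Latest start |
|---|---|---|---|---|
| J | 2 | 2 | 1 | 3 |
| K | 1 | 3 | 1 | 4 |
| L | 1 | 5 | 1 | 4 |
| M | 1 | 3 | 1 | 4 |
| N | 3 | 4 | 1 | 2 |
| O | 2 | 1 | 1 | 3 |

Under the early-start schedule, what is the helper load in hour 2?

7

At early start, hour 2 has: J, N, O.
Demand: 2 + 4 + 1 = 7.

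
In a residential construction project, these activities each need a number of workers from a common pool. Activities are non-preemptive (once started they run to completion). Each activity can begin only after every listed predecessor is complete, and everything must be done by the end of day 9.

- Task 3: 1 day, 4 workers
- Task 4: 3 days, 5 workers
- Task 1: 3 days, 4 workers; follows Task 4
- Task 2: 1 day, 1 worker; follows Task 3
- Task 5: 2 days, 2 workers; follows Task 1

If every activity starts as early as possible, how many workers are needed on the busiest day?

9

Early-start schedule: Task 3@1, Task 4@1, Task 1@4, Task 2@2, Task 5@7.
Load per day: day 1: 9, day 2: 6, day 3: 5, day 4: 4, day 5: 4, day 6: 4, day 7: 2, day 8: 2, day 9: 0.
Peak is 9.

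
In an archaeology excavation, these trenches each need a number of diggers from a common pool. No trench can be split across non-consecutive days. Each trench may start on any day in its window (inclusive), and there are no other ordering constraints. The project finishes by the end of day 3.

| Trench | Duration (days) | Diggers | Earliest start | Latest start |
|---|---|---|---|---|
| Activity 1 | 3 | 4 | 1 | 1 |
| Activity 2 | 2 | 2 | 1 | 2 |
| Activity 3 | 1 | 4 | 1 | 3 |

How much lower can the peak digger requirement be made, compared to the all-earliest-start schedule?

2

Early-start peak: d1:10  d2:6  d3:4 ⇒ 10.
Leveled (Activity 1@1, Activity 2@1, Activity 3@3): d1:6  d2:6  d3:8 ⇒ 8.
Reduction 10 − 8 = 2.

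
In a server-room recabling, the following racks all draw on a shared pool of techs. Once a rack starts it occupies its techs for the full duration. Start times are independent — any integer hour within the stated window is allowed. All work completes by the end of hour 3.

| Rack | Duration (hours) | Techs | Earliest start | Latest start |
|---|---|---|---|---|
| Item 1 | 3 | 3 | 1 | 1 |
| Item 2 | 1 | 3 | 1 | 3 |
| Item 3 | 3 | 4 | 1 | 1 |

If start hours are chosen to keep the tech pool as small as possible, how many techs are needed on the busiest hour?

Schedule Item 1@1, Item 2@1, Item 3@1: h1:10  h2:7  h3:7 — peak 10.
No arrangement of the 3 feasible schedules does better.

10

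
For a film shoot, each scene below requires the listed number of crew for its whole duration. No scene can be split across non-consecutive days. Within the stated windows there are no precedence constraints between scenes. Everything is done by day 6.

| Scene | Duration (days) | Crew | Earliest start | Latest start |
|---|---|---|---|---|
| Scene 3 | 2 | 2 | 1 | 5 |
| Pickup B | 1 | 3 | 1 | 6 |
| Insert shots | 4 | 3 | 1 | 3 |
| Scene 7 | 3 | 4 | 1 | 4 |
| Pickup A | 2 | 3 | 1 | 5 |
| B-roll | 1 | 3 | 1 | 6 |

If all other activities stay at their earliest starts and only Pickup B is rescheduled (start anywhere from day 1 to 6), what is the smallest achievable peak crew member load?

Pickup B@1: d1:18  d2:12  d3:7  d4:3  d5:0  d6:0 → peak 18
Pickup B@2: d1:15  d2:15  d3:7  d4:3  d5:0  d6:0 → peak 15
Pickup B@3: d1:15  d2:12  d3:10  d4:3  d5:0  d6:0 → peak 15
Pickup B@4: d1:15  d2:12  d3:7  d4:6  d5:0  d6:0 → peak 15
Pickup B@5: d1:15  d2:12  d3:7  d4:3  d5:3  d6:0 → peak 15
Pickup B@6: d1:15  d2:12  d3:7  d4:3  d5:0  d6:3 → peak 15
Best is Pickup B@2, peak 15.

15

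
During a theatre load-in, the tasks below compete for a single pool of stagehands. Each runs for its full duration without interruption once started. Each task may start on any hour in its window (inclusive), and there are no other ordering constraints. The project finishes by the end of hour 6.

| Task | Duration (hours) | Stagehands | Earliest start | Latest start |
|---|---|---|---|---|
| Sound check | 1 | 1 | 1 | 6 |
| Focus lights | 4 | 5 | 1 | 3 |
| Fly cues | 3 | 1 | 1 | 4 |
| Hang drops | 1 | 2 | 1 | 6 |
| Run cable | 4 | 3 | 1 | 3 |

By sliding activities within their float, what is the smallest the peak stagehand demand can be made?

Early-start (Sound check@1, Focus lights@1, Fly cues@1, Hang drops@1, Run cable@1) gives peak 12: h1:12  h2:9  h3:9  h4:8  h5:0  h6:0.
Shift Run cable→2.
Schedule Sound check@1, Focus lights@1, Fly cues@1, Hang drops@1, Run cable@2: h1:9  h2:9  h3:9  h4:8  h5:3  h6:0 — peak 9.

9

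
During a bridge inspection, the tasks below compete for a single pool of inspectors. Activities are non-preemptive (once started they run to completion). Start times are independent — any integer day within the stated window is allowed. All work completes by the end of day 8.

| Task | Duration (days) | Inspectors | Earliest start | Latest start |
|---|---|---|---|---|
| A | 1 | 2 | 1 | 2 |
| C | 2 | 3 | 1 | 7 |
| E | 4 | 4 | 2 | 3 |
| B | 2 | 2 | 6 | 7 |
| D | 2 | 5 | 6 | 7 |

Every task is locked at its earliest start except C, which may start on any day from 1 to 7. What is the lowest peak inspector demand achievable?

7

C@1: d1:5  d2:7  d3:4  d4:4  d5:4  d6:7  d7:7  d8:0 → peak 7
C@2: d1:2  d2:7  d3:7  d4:4  d5:4  d6:7  d7:7  d8:0 → peak 7
C@3: d1:2  d2:4  d3:7  d4:7  d5:4  d6:7  d7:7  d8:0 → peak 7
C@4: d1:2  d2:4  d3:4  d4:7  d5:7  d6:7  d7:7  d8:0 → peak 7
C@5: d1:2  d2:4  d3:4  d4:4  d5:7  d6:10  d7:7  d8:0 → peak 10
C@6: d1:2  d2:4  d3:4  d4:4  d5:4  d6:10  d7:10  d8:0 → peak 10
C@7: d1:2  d2:4  d3:4  d4:4  d5:4  d6:7  d7:10  d8:3 → peak 10
Best is C@1, peak 7.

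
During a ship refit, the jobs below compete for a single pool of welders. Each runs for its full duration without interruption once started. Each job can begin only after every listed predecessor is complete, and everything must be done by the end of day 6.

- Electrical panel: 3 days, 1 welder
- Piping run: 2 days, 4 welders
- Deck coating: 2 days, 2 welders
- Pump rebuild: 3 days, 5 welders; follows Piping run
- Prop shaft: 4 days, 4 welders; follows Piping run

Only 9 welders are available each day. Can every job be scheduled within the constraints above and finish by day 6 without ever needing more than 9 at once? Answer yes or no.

Schedule Electrical panel@1, Piping run@1, Deck coating@1, Pump rebuild@4, Prop shaft@3: d1:7  d2:7  d3:5  d4:9  d5:9  d6:9 — peak 9 ≤ 9.

yes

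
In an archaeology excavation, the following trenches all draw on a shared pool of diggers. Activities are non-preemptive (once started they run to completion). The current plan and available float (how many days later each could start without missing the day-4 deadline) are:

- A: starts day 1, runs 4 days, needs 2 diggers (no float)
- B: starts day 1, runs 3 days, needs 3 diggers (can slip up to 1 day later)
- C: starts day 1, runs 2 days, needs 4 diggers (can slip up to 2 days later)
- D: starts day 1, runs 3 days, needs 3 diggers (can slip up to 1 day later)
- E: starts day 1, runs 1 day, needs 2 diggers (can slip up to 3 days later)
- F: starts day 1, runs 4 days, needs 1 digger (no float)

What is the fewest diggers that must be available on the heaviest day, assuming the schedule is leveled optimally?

13

Early-start (A@1, B@1, C@1, D@1, E@1, F@1) gives peak 15: d1:15  d2:13  d3:9  d4:3.
Shift E→3.
Schedule A@1, B@1, C@1, D@1, E@3, F@1: d1:13  d2:13  d3:11  d4:3 — peak 13.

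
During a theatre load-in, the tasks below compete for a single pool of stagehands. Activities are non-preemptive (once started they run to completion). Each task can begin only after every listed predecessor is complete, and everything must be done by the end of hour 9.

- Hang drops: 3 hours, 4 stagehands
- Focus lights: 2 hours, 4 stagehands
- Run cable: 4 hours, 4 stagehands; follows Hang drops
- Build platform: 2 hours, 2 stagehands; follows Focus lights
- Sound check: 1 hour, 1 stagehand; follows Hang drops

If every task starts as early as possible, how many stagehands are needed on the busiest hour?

Early-start schedule: Hang drops@1, Focus lights@1, Run cable@4, Build platform@3, Sound check@4.
Load per hour: hour 1: 8, hour 2: 8, hour 3: 6, hour 4: 7, hour 5: 4, hour 6: 4, hour 7: 4, hour 8: 0, hour 9: 0.
Peak is 8.

8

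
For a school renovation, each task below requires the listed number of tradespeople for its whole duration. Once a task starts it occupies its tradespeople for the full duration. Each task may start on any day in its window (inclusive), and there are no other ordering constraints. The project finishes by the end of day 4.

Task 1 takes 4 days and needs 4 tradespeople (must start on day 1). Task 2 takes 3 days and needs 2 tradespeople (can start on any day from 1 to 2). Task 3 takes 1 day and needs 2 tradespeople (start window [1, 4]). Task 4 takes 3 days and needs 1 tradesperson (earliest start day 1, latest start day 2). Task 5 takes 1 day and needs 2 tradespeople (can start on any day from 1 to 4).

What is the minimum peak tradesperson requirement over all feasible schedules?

Early-start (Task 1@1, Task 2@1, Task 3@1, Task 4@1, Task 5@1) gives peak 11: d1:11  d2:7  d3:7  d4:4.
Shift Task 4→2, Task 5→4.
Schedule Task 1@1, Task 2@1, Task 3@1, Task 4@2, Task 5@4: d1:8  d2:7  d3:7  d4:7 — peak 8.
Total tradesperson-days = 29 over 4 days ⇒ peak ≥ ⌈29/4⌉ = 8, so 8 is optimal.

8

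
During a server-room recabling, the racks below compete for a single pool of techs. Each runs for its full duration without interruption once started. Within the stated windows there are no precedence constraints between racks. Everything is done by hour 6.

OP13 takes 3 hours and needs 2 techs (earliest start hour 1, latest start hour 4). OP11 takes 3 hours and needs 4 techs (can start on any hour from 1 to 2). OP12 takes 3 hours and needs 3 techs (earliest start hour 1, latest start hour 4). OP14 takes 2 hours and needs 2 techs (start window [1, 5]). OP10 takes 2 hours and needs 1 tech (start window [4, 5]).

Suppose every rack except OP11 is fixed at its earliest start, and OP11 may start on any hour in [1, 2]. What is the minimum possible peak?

11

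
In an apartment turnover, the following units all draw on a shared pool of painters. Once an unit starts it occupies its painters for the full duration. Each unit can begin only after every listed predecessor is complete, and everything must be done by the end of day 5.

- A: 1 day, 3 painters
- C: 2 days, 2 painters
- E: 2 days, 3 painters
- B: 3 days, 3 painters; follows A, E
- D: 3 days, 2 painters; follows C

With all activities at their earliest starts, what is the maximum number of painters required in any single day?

8

Early-start schedule: A@1, C@1, E@1, B@3, D@3.
Load per day: day 1: 8, day 2: 5, day 3: 5, day 4: 5, day 5: 5.
Peak is 8.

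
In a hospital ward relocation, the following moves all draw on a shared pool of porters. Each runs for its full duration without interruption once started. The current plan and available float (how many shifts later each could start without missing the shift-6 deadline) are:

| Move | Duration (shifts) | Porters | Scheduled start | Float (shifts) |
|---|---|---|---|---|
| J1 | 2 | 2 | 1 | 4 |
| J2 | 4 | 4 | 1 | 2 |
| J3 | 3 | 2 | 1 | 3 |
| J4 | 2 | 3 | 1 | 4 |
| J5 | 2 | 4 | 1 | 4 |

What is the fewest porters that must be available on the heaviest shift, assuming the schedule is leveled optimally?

Early-start (J1@1, J2@1, J3@1, J4@1, J5@1) gives peak 15: s1:15  s2:15  s3:6  s4:4  s5:0  s6:0.
Shift J4→4, J5→5.
Schedule J1@1, J2@1, J3@1, J4@4, J5@5: s1:8  s2:8  s3:6  s4:7  s5:7  s6:4 — peak 8.

8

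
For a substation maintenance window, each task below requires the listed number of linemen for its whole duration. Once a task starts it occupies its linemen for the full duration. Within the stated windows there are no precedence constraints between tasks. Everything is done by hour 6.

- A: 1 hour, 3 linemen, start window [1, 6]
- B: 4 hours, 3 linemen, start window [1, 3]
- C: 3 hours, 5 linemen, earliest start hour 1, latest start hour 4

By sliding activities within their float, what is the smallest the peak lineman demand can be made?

Early-start (A@1, B@1, C@1) gives peak 11: h1:11  h2:8  h3:8  h4:3  h5:0  h6:0.
Shift C→2.
Schedule A@1, B@1, C@2: h1:6  h2:8  h3:8  h4:8  h5:0  h6:0 — peak 8.

8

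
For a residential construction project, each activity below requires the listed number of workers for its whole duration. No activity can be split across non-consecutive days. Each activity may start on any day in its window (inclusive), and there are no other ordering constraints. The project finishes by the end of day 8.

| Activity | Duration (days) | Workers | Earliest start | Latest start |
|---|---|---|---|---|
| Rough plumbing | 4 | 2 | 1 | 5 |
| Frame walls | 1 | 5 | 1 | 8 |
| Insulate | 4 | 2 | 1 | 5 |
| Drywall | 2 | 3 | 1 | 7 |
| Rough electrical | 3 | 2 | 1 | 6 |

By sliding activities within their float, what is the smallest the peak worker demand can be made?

Early-start (Rough plumbing@1, Frame walls@1, Insulate@1, Drywall@1, Rough electrical@1) gives peak 14: d1:14  d2:9  d3:6  d4:4  d5:0  d6:0  d7:0  d8:0.
Shift Frame walls→5, Drywall→6, Rough electrical→6.
Schedule Rough plumbing@1, Frame walls@5, Insulate@1, Drywall@6, Rough electrical@6: d1:4  d2:4  d3:4  d4:4  d5:5  d6:5  d7:5  d8:2 — peak 5.
Total worker-days = 33 over 8 days ⇒ peak ≥ ⌈33/8⌉ = 5, so 5 is optimal.

5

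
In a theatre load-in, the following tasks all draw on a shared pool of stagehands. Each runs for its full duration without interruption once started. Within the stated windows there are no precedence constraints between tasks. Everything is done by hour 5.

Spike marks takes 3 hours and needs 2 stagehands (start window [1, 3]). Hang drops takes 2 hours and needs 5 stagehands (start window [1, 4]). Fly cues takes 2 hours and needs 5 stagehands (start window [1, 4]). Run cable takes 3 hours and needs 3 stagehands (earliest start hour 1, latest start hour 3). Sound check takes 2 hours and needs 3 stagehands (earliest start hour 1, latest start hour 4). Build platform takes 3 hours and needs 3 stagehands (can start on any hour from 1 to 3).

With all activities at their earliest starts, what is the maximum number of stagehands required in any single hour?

21

Early-start schedule: Spike marks@1, Hang drops@1, Fly cues@1, Run cable@1, Sound check@1, Build platform@1.
Load per hour: hour 1: 21, hour 2: 21, hour 3: 8, hour 4: 0, hour 5: 0.
Peak is 21.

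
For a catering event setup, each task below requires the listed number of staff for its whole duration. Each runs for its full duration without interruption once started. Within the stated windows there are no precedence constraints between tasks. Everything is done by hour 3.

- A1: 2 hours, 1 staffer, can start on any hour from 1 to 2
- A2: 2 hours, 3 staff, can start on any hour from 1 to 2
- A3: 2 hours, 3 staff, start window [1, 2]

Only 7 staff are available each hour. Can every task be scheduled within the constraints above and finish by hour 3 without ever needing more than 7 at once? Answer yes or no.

yes

Schedule A1@1, A2@1, A3@1: h1:7  h2:7  h3:0 — peak 7 ≤ 7.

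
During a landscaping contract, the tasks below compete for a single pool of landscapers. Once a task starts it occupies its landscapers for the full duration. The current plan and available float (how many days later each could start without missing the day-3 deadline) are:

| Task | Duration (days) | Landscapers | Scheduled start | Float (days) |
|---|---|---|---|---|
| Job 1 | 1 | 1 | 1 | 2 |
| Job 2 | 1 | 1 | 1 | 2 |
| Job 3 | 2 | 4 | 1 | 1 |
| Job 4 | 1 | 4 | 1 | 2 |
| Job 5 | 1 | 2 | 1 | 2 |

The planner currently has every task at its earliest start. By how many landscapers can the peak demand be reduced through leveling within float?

Early-start peak: d1:12  d2:4  d3:0 ⇒ 12.
Leveled (Job 1@1, Job 2@1, Job 3@1, Job 4@3, Job 5@2): d1:6  d2:6  d3:4 ⇒ 6.
Reduction 12 − 6 = 6.

6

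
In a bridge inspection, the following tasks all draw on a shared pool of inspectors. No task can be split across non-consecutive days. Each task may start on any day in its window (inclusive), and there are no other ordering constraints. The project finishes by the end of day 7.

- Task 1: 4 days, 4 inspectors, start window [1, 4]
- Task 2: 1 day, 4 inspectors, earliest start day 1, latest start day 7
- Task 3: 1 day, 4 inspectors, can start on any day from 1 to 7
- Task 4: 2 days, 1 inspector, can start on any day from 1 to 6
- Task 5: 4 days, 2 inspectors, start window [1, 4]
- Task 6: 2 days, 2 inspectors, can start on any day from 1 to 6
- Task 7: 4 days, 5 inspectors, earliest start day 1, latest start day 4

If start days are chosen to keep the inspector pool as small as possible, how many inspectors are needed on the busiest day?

Early-start (Task 1@1, Task 2@1, Task 3@1, Task 4@1, Task 5@1, Task 6@1, Task 7@1) gives peak 22: d1:22  d2:14  d3:11  d4:11  d5:0  d6:0  d7:0.
Shift Task 3→2, Task 6→5, Task 7→3.
Schedule Task 1@1, Task 2@1, Task 3@2, Task 4@1, Task 5@1, Task 6@5, Task 7@3: d1:11  d2:11  d3:11  d4:11  d5:7  d6:7  d7:0 — peak 11.

11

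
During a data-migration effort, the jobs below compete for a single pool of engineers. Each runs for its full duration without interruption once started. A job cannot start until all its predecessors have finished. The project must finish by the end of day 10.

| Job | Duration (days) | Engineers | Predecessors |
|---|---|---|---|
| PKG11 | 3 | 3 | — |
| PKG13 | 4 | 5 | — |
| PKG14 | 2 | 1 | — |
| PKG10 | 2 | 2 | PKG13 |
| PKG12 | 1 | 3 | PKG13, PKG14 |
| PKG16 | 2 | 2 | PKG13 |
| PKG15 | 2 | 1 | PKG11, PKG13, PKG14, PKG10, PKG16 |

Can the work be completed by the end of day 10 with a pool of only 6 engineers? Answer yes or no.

yes

Schedule PKG11@5, PKG13@1, PKG14@1, PKG10@5, PKG12@8, PKG16@7, PKG15@9: d1:6  d2:6  d3:5  d4:5  d5:5  d6:5  d7:5  d8:5  d9:1  d10:1 — peak 6 ≤ 6.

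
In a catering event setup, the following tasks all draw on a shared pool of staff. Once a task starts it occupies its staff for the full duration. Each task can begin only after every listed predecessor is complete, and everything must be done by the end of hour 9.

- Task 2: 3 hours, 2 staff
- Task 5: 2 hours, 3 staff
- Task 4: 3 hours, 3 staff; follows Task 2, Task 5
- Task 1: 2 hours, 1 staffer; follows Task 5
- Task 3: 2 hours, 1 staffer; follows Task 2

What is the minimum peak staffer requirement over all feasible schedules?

4

Early-start (Task 2@1, Task 5@1, Task 4@4, Task 1@3, Task 3@4) gives peak 5: h1:5  h2:5  h3:3  h4:5  h5:4  h6:3  h7:0  h8:0  h9:0.
Shift Task 5→4, Task 4→6, Task 1→6.
Schedule Task 2@1, Task 5@4, Task 4@6, Task 1@6, Task 3@4: h1:2  h2:2  h3:2  h4:4  h5:4  h6:4  h7:4  h8:3  h9:0 — peak 4.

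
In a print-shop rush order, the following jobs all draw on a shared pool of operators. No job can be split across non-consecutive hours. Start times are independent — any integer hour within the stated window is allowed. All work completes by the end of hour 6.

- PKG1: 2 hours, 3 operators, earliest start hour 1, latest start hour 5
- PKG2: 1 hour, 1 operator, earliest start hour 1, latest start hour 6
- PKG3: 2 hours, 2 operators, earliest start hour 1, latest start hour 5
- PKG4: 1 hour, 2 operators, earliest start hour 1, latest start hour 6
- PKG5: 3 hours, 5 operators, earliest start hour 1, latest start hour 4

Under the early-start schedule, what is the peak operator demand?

13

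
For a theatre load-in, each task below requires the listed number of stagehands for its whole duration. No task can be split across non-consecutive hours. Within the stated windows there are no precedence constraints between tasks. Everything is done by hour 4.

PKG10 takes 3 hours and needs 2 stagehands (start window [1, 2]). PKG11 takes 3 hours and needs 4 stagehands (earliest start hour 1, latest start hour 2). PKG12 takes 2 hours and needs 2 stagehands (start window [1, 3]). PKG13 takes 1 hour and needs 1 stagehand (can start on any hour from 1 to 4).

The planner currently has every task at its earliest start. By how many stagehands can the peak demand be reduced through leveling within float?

Early-start peak: h1:9  h2:8  h3:6  h4:0 ⇒ 9.
Leveled (PKG10@1, PKG11@1, PKG12@1, PKG13@3): h1:8  h2:8  h3:7  h4:0 ⇒ 8.
Reduction 9 − 8 = 1.

1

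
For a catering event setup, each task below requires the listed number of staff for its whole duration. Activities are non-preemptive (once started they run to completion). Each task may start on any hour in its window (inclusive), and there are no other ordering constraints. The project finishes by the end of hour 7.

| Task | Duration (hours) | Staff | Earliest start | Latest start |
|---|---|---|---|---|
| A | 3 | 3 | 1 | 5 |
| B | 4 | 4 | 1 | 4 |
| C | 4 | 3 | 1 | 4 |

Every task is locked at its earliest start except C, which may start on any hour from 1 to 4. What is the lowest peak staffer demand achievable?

C@1: h1:10  h2:10  h3:10  h4:7  h5:0  h6:0  h7:0 → peak 10
C@2: h1:7  h2:10  h3:10  h4:7  h5:3  h6:0  h7:0 → peak 10
C@3: h1:7  h2:7  h3:10  h4:7  h5:3  h6:3  h7:0 → peak 10
C@4: h1:7  h2:7  h3:7  h4:7  h5:3  h6:3  h7:3 → peak 7
Best is C@4, peak 7.

7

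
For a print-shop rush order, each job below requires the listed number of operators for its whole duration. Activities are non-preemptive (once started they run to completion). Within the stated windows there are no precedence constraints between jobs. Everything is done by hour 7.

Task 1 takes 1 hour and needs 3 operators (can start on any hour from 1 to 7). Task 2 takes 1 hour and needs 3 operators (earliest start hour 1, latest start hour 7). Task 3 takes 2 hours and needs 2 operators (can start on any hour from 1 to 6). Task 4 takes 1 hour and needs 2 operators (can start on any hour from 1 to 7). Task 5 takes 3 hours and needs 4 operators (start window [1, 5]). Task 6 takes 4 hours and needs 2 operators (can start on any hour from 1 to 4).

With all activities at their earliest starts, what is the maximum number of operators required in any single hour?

Early-start schedule: Task 1@1, Task 2@1, Task 3@1, Task 4@1, Task 5@1, Task 6@1.
Load per hour: hour 1: 16, hour 2: 8, hour 3: 6, hour 4: 2, hour 5: 0, hour 6: 0, hour 7: 0.
Peak is 16.

16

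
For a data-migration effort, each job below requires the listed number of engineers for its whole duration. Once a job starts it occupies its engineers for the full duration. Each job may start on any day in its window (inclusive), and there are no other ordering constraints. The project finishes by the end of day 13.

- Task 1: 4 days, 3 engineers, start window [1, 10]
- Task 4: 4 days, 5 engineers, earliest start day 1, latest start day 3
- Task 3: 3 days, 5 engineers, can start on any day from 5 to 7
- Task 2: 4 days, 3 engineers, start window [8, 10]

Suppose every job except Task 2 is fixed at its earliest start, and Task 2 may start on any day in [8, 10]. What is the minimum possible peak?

8

Task 2@8: d1:8  d2:8  d3:8  d4:8  d5:5  d6:5  d7:5  d8:3  d9:3  d10:3  d11:3  d12:0  d13:0 → peak 8
Task 2@9: d1:8  d2:8  d3:8  d4:8  d5:5  d6:5  d7:5  d8:0  d9:3  d10:3  d11:3  d12:3  d13:0 → peak 8
Task 2@10: d1:8  d2:8  d3:8  d4:8  d5:5  d6:5  d7:5  d8:0  d9:0  d10:3  d11:3  d12:3  d13:3 → peak 8
Best is Task 2@8, peak 8.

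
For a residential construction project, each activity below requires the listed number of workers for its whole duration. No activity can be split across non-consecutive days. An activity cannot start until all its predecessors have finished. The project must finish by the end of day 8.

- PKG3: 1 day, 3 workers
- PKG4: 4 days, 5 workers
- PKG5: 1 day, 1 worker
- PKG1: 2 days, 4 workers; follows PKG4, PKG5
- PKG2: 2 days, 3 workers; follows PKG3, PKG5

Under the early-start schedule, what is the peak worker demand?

9

Early-start schedule: PKG3@1, PKG4@1, PKG5@1, PKG1@5, PKG2@2.
Load per day: day 1: 9, day 2: 8, day 3: 8, day 4: 5, day 5: 4, day 6: 4, day 7: 0, day 8: 0.
Peak is 9.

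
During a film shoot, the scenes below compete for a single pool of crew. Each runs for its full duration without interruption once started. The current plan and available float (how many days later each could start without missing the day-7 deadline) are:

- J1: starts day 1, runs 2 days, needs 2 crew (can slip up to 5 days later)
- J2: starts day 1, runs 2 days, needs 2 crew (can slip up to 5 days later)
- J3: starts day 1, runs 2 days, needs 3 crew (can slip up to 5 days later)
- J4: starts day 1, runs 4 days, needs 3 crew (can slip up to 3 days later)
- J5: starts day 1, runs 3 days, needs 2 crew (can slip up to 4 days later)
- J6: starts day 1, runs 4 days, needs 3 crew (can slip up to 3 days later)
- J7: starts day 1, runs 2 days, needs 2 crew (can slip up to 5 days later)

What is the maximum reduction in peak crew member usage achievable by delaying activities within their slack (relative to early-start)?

9

Early-start peak: d1:17  d2:17  d3:8  d4:6  d5:0  d6:0  d7:0 ⇒ 17.
Leveled (J1@1, J2@1, J3@1, J4@3, J5@3, J6@3, J7@6): d1:7  d2:7  d3:8  d4:8  d5:8  d6:8  d7:2 ⇒ 8.
Reduction 17 − 8 = 9.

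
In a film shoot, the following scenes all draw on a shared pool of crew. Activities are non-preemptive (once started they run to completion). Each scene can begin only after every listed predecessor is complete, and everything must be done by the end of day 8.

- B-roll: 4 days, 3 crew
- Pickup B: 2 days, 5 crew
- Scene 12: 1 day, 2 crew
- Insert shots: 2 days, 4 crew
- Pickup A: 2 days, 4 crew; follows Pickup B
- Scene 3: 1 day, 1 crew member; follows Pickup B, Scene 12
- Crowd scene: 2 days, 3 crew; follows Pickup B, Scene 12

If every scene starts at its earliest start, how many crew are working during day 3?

11

At early start, day 3 has: B-roll, Pickup A, Scene 3, Crowd scene.
Demand: 3 + 4 + 1 + 3 = 11.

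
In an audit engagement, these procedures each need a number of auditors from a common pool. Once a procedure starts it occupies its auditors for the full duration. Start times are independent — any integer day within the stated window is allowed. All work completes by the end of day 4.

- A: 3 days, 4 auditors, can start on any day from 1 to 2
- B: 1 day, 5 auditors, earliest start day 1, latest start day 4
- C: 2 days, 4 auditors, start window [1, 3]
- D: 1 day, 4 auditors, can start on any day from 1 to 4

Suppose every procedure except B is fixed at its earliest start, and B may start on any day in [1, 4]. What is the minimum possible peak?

B@1: d1:17  d2:8  d3:4  d4:0 → peak 17
B@2: d1:12  d2:13  d3:4  d4:0 → peak 13
B@3: d1:12  d2:8  d3:9  d4:0 → peak 12
B@4: d1:12  d2:8  d3:4  d4:5 → peak 12
Best is B@3, peak 12.

12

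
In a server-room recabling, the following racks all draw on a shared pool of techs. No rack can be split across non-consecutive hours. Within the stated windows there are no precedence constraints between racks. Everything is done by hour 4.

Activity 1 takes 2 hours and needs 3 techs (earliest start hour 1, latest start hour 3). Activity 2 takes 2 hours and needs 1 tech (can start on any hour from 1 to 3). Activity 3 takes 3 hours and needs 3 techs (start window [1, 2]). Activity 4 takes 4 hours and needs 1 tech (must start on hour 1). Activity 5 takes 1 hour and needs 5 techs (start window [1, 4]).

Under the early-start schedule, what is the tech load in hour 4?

1

At early start, hour 4 has: Activity 4.
Demand: 1 = 1.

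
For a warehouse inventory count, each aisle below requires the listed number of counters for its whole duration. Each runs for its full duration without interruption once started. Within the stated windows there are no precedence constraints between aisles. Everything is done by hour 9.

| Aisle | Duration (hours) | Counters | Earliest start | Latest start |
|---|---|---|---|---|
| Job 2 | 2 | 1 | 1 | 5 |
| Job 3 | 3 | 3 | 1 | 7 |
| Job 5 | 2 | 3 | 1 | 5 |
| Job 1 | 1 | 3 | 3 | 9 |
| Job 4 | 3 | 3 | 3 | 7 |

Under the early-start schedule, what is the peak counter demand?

Early-start schedule: Job 2@1, Job 3@1, Job 5@1, Job 1@3, Job 4@3.
Load per hour: hour 1: 7, hour 2: 7, hour 3: 9, hour 4: 3, hour 5: 3, hour 6: 0, hour 7: 0, hour 8: 0, hour 9: 0.
Peak is 9.

9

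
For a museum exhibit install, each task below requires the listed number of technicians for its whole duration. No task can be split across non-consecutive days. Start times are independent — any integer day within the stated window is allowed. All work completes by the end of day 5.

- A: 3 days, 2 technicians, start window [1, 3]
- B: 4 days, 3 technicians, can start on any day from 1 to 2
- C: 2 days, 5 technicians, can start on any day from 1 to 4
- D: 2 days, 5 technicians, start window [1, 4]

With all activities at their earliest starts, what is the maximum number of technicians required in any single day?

Early-start schedule: A@1, B@1, C@1, D@1.
Load per day: day 1: 15, day 2: 15, day 3: 5, day 4: 3, day 5: 0.
Peak is 15.

15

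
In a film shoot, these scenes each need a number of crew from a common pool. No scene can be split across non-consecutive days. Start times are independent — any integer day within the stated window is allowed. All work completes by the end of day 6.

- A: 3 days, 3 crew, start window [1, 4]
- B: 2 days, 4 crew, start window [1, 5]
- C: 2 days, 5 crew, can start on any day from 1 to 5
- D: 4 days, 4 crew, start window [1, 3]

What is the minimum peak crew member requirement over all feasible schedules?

8

Early-start (A@1, B@1, C@1, D@1) gives peak 16: d1:16  d2:16  d3:7  d4:4  d5:0  d6:0.
Shift B→4, D→3.
Schedule A@1, B@4, C@1, D@3: d1:8  d2:8  d3:7  d4:8  d5:8  d6:4 — peak 8.
Total crew member-days = 43 over 6 days ⇒ peak ≥ ⌈43/6⌉ = 8, so 8 is optimal.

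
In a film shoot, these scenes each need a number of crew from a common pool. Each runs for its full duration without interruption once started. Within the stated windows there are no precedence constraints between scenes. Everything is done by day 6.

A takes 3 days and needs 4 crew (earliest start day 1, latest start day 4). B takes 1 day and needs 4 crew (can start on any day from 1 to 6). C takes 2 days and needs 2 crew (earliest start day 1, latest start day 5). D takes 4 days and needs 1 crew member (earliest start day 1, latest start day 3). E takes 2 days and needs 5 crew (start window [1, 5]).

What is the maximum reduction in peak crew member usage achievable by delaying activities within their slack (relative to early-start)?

10

Early-start peak: d1:16  d2:12  d3:5  d4:1  d5:0  d6:0 ⇒ 16.
Leveled (A@1, B@4, C@1, D@3, E@5): d1:6  d2:6  d3:5  d4:5  d5:6  d6:6 ⇒ 6.
Reduction 16 − 6 = 10.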